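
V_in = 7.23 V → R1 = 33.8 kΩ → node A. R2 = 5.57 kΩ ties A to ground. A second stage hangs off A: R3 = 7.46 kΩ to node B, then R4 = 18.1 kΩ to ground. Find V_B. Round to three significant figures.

Looking into the second stage from A: R3 + R4 = 25.56 kΩ appears in parallel with R2.
Effective lower resistance at A: R2 ‖ 25.56 = 4.573 kΩ.
V_A = 7.23 × 4.573/(33.8 + 4.573) = 0.8617 V.
Then the unloaded second divider: V_B = V_A × R4/(R3+R4) = 0.8617 × 0.7081 = 0.6102 V.

V_B ≈ 0.610 V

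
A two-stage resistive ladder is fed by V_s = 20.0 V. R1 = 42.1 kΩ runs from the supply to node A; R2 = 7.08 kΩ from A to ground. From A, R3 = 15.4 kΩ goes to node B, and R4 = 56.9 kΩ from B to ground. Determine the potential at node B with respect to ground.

Node A sees R2 in parallel with the series input of stage 2, R3 + R4 = 72.30 kΩ.
R2 ‖ (R3+R4) = 6.449 kΩ.
So V_A = 20.0 × 0.1328 = 2.657 V.
Stage 2 is unloaded, so V_B = V_A · R4/(R3+R4) = 2.657 × 56.9/72.30 = 2.091 V.

V_B ≈ 2.09 V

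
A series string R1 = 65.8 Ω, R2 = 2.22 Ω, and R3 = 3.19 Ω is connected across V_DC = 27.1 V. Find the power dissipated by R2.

P ≈ 0.322 W

ΣR = 71.21 Ω → I = 27.1/71.21 = 0.3806 A.
P(R2) = I²·R2 = (0.3806)² × 2.22 = 0.3215 W.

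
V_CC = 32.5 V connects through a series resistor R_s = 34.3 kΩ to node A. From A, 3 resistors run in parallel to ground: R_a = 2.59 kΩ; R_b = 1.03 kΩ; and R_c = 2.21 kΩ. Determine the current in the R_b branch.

I ≈ 0.500 mA

Equivalent of the parallel group: R_p = 0.5527 kΩ.
V_A = 32.5 × 0.5527/34.85 = 0.5153 V.
Branch current I = V_A/R_b = 0.5153/1.03 = 0.5003 mA.
(Check via current divider: I_total = 0.9325 mA; share G_k/ΣG = 0.5366 → same result.)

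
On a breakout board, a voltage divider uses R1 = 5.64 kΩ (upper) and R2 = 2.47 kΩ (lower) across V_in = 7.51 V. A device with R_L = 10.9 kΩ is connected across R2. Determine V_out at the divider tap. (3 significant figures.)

First combine the lower leg with the load: R2 ‖ R_L = 2.014 kΩ.
Then V_out = V_in · R2'/(R1 + R2') = 7.51 × 2.014/7.654 = 1.976 V.
(Unloaded it would be 2.29 V; the load pulls it down.)

V_out ≈ 1.98 V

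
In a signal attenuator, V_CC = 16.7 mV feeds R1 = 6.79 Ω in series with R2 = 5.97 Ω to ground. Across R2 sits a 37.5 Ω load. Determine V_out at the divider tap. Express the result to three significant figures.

V_out ≈ 7.20 mV

R2 ‖ R_L = (5.97 × 37.5)/(5.97 + 37.5) = 5.150 Ω.
Voltage divider with the loaded lower leg: V_out = 16.7 × 5.150/(6.79 + 5.150) = 16.7 × 0.4313 = 7.203 mV.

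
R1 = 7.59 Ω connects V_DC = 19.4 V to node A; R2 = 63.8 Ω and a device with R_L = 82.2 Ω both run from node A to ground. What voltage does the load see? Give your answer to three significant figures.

The load sits in parallel with R2, giving an effective lower resistance R2' = R2·R_L/(R2+R_L) = 35.92 Ω.
Voltage divider with the loaded lower leg: V_out = 19.4 × 35.92/(7.59 + 35.92) = 19.4 × 0.8256 = 16.02 V.

V_out ≈ 16.0 V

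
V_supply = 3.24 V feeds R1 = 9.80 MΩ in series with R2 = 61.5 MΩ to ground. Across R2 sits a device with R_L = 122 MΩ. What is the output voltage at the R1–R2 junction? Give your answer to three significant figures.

V_out ≈ 2.61 V

First combine the lower leg with the load: R2 ‖ R_L = 40.89 MΩ.
Then V_out = V_supply · R2'/(R1 + R2') = 3.24 × 40.89/50.69 = 2.614 V.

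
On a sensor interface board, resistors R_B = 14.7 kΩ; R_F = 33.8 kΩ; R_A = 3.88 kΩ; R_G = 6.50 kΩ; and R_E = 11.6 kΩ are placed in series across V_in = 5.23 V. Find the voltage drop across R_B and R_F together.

V ≈ 3.60 V

ΣR = 14.7 + 33.8 + 3.88 + 6.50 + 11.6 = 70.48 kΩ.
R_{R_B..R_F} = 14.7 + 33.8 = 48.50 kΩ.
By the voltage-divider rule, V = 5.23 × 48.50/70.48 = 3.599 V.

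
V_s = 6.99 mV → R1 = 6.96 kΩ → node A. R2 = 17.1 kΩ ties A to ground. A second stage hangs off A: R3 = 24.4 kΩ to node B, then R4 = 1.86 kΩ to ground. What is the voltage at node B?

V_B ≈ 0.296 mV

The second stage (R3 + R4 = 26.26 kΩ) loads node A in parallel with R2.
R2 ‖ (R3+R4) = 10.36 kΩ.
So V_A = 6.99 × 0.5981 = 4.180 mV.
Stage 2 is unloaded, so V_B = V_A · R4/(R3+R4) = 4.180 × 1.86/26.26 = 0.2961 mV.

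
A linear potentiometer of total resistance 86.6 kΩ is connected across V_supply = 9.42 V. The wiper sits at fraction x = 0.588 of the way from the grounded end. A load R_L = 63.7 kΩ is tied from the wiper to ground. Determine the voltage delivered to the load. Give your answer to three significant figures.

V_out ≈ 4.17 V

Lower segment x·R_p = 50.92 kΩ; upper segment (1−x)·R_p = 35.68 kΩ.
(x·R_p) ‖ R_L = 28.30 kΩ.
V_out = 9.42 × 28.30/(35.68 + 28.30) = 4.167 V.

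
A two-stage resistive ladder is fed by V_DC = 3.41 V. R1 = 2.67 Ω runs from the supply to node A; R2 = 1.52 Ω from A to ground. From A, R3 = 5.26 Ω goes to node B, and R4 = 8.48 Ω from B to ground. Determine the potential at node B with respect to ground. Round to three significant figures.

V_B ≈ 0.713 V

Looking into the second stage from A: R3 + R4 = 13.74 Ω appears in parallel with R2.
Effective lower resistance at A: R2 ‖ 13.74 = 1.369 Ω.
V_A = 3.41 × 1.369/(2.67 + 1.369) = 1.156 V.
Then the unloaded second divider: V_B = V_A × R4/(R3+R4) = 1.156 × 0.6172 = 0.7132 V.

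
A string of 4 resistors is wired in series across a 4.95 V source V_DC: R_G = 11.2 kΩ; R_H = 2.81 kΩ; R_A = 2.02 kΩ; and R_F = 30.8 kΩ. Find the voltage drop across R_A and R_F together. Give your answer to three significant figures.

ΣR = 11.2 + 2.81 + 2.02 + 30.8 = 46.83 kΩ.
R_{R_A..R_F} = 2.02 + 30.8 = 32.82 kΩ.
Voltage divider: V = V_DC · (32.82 / 46.83) = 4.95 × 0.7008 = 3.469 V.

V ≈ 3.47 V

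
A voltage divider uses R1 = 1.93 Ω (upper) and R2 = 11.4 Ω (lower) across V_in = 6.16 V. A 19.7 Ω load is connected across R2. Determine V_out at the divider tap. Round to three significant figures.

V_out ≈ 4.86 V

R2 ‖ R_L = (11.4 × 19.7)/(11.4 + 19.7) = 7.221 Ω.
Then V_out = V_in · R2'/(R1 + R2') = 6.16 × 7.221/9.151 = 4.861 V.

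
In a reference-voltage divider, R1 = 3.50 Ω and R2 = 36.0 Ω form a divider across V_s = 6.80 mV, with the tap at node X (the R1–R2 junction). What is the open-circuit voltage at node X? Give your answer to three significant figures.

With X open, the divider is unloaded: V_th = 6.80 × 36.0/39.50 = 6.197 mV.

V_th ≈ 6.20 mV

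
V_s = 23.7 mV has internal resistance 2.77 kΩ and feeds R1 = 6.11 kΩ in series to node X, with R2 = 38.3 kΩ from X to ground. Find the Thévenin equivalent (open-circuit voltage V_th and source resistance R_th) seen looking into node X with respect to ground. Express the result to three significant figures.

R1' = 2.77 + 6.11 = 8.880 kΩ (source resistance + R1).
With X open, the divider is unloaded: V_th = 23.7 × 38.3/47.18 = 19.24 mV.
Looking into X with the source shorted: R_th = R1'·R2/(R1'+R2) = 8.880 × 38.3/47.18 = 7.209 kΩ.

V_th ≈ 19.2 mV, R_th ≈ 7.21 kΩ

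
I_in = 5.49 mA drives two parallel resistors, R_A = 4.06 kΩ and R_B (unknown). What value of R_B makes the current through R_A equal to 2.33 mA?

In a two-way split, I_A/I_in = R_B/(R_A + R_B).
2.33/5.49 = R_B/(R_A + R_B) → R_B = R_A · (0.4244)/(1 − 0.4244) = 4.06 × 0.7373 = 2.994 kΩ.

R_B ≈ 2.99 kΩ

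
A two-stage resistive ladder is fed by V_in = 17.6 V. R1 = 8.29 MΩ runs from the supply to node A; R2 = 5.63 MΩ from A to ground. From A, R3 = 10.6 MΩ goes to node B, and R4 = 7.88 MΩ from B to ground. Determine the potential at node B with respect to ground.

Looking into the second stage from A: R3 + R4 = 18.48 MΩ appears in parallel with R2.
Effective lower resistance at A: R2 ‖ 18.48 = 4.315 MΩ.
So V_A = 17.6 × 0.3423 = 6.025 V.
V_B = V_A × 0.4264 = 2.569 V.

V_B ≈ 2.57 V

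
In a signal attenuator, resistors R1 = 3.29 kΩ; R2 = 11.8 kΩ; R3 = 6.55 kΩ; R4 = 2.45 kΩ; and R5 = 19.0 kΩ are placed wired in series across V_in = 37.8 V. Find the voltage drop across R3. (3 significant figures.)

Series total: ΣR = 3.29 + 11.8 + 6.55 + 2.45 + 19.0 = 43.09 kΩ.
V = V_in · R/ΣR = 37.8 × 0.1520 = 5.746 V.

V ≈ 5.75 V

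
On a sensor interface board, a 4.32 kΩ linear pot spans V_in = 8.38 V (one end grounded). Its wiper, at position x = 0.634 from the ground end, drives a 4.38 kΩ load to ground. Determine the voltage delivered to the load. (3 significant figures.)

V_out ≈ 4.32 V

The pot divides into 1.581 kΩ above the wiper and 2.739 kΩ below.
Lower segment in parallel with the load: 2.739 ‖ 4.38 = 1.685 kΩ.
Loaded-divider output: V_out = 8.38 × 0.5159 = 4.323 V.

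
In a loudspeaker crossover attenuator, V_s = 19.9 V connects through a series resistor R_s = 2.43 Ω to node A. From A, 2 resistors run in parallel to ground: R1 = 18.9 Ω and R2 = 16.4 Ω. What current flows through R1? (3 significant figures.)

I ≈ 0.825 A

Parallel bank: R_p = 1/(1/18.9 + 1/16.4) = 8.781 Ω.
V_A = 19.9 × 8.781/11.21 = 15.59 V.
Branch current I = V_A/R1 = 15.59/18.9 = 0.8247 A.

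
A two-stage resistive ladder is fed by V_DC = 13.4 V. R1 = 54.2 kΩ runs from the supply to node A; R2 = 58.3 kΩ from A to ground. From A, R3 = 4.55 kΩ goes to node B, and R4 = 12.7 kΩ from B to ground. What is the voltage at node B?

V_B ≈ 1.95 V

Node A sees R2 in parallel with the series input of stage 2, R3 + R4 = 17.25 kΩ.
R2 ‖ (R3+R4) = 13.31 kΩ.
V_A = 13.4 × 13.31/(54.2 + 13.31) = 2.642 V.
Stage 2 is unloaded, so V_B = V_A · R4/(R3+R4) = 2.642 × 12.7/17.25 = 1.945 V.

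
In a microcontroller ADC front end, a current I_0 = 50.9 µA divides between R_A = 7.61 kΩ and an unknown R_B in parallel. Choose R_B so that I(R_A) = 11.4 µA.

The fraction through R_A equals R_B/(R_A+R_B).
With f = 0.2240, R_B = R_A · f/(1−f) = 7.61 × 0.2886 = 2.196 kΩ.

R_B ≈ 2.20 kΩ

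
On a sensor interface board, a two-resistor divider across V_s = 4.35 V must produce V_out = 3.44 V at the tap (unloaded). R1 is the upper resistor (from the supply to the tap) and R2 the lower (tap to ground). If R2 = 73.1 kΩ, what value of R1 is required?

R1 ≈ 19.3 kΩ

The divider ratio is R2/(R1+R2) = 3.44/4.35 = 0.7908.
Rearranging, R1 = R2·(1−k)/k = 73.1 × 0.2645 = 19.34 kΩ.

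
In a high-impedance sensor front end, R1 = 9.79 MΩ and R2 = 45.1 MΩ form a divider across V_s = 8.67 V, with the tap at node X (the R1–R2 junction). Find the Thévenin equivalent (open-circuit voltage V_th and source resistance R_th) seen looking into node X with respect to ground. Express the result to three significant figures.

V_th ≈ 7.12 V, R_th ≈ 8.04 MΩ

Open-circuit (no load on X): V_th = V_s · R2/(R1 + R2) = 8.67 × 45.1/(9.790 + 45.1) = 7.124 V.
Zeroing V_s shorts the top of R1 to ground, so R_th = R1 ‖ R2 = 8.044 MΩ.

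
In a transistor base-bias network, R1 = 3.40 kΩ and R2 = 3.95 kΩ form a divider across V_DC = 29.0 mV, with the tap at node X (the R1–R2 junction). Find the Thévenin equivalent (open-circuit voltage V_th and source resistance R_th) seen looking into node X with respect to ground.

V_th ≈ 15.6 mV, R_th ≈ 1.83 kΩ

Open-circuit (no load on X): V_th = V_DC · R2/(R1 + R2) = 29.0 × 3.95/(3.400 + 3.95) = 15.59 mV.
Looking into X with the source shorted: R_th = R1·R2/(R1+R2) = 3.400 × 3.95/7.350 = 1.827 kΩ.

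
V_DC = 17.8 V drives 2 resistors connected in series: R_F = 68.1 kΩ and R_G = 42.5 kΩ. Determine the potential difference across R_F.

V ≈ 11.0 V

Series total: ΣR = 68.1 + 42.5 = 110.6 kΩ.
By the voltage-divider rule, V = 17.8 × 68.10/110.6 = 10.96 V.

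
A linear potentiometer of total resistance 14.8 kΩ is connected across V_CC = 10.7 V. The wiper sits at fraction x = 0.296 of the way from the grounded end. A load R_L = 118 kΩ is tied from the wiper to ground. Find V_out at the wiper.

Split the track: R_lower = x·R_p = 4.381 kΩ, R_upper = (1−x)·R_p = 10.42 kΩ.
Lower segment in parallel with the load: 4.381 ‖ 118 = 4.224 kΩ.
V_out = 10.7 × 4.224/(10.42 + 4.224) = 3.087 V.

V_out ≈ 3.09 V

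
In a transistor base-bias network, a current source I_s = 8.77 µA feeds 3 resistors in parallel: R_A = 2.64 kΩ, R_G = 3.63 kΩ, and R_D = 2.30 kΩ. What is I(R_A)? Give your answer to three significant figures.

Conductances: ΣG = 1/2.64 + 1/3.63 + 1/2.30 = 1.089 (1/kΩ).
By the current-divider rule, I = I_s · G_k/ΣG = 8.77 × 0.3478 = 3.050 µA.

I ≈ 3.05 µA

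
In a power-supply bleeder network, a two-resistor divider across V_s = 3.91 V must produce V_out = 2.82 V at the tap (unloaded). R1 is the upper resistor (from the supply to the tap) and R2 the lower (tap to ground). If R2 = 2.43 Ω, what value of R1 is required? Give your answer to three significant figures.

R1 ≈ 0.939 Ω

V_out/V_s = R2/(R1+R2) = 0.7212.
Rearranging, R1 = R2·(1−k)/k = 2.43 × 0.3865 = 0.9393 Ω.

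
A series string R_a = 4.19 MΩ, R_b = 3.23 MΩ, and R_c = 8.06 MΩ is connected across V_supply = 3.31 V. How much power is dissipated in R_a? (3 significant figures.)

P ≈ 0.192 µW

Series current I = V_supply/ΣR = 3.31/15.48 = 0.2138 µA.
P(R_a) = I²·R_a = (0.2138)² × 4.19 = 0.1916 µW.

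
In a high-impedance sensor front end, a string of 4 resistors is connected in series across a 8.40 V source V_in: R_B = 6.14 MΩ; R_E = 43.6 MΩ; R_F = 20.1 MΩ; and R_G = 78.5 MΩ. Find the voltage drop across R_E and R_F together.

Series total: ΣR = 6.14 + 43.6 + 20.1 + 78.5 = 148.3 MΩ.
R_{R_E..R_F} = 43.6 + 20.1 = 63.70 MΩ.
V = V_in · R/ΣR = 8.40 × 0.4294 = 3.607 V.

V ≈ 3.61 V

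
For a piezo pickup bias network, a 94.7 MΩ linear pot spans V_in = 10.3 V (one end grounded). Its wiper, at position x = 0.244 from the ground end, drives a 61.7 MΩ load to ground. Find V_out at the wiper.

V_out ≈ 1.96 V

Lower segment x·R_p = 23.11 MΩ; upper segment (1−x)·R_p = 71.59 MΩ.
(x·R_p) ‖ R_L = 16.81 MΩ.
Loaded-divider output: V_out = 10.3 × 0.1902 = 1.959 V.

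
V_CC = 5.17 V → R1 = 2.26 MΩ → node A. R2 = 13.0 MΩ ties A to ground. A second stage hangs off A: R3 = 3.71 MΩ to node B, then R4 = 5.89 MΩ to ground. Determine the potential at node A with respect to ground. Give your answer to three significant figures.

Node A sees R2 in parallel with the series input of stage 2, R3 + R4 = 9.600 MΩ.
R2 ‖ (R3+R4) = 5.522 MΩ.
So V_A = 5.17 × 0.7096 = 3.669 V.

V_A ≈ 3.67 V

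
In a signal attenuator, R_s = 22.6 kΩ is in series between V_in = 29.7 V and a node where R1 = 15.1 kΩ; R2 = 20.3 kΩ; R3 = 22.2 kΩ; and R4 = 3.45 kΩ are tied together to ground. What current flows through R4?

Equivalent of the parallel group: R_p = 2.220 kΩ.
Node voltage V_A = V_in · R_p/(R_s + R_p) = 29.7 × 0.08946 = 2.657 V.
I(R4) = V_A / R4 = 2.657/3.45 = 0.7701 mA.
(Check via current divider: I_total = 1.197 mA; share G_k/ΣG = 0.6436 → same result.)

I ≈ 0.770 mA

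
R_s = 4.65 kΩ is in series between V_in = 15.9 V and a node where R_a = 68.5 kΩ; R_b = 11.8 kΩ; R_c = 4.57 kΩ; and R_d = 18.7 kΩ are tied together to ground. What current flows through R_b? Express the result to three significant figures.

I ≈ 0.494 mA

Parallel bank: R_p = 1/(1/68.5 + 1/11.8 + 1/4.57 + 1/18.7) = 2.691 kΩ.
V_A = 15.9 × 2.691/7.341 = 5.828 V.
I(R_b) = V_A / R_b = 5.828/11.8 = 0.4939 mA.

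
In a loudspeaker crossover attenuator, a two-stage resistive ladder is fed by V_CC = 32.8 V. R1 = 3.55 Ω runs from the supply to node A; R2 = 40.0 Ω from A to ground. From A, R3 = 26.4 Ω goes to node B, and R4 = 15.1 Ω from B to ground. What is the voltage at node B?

Node A sees R2 in parallel with the series input of stage 2, R3 + R4 = 41.50 Ω.
Effective lower resistance at A: R2 ‖ 41.50 = 20.37 Ω.
First divider: V_A = V_CC · 20.37/(3.55 + 20.37) = 27.93 V.
V_B = V_A × 0.3639 = 10.16 V.

V_B ≈ 10.2 V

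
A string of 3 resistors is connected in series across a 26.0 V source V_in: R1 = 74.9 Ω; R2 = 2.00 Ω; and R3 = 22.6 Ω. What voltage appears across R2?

ΣR = 74.9 + 2.00 + 22.6 = 99.50 Ω.
By the voltage-divider rule, V = 26.0 × 2.000/99.50 = 0.5226 V.

V ≈ 0.523 V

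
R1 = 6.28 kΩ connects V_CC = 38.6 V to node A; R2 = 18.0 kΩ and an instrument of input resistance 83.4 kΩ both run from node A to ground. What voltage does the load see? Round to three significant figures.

The load sits in parallel with R2, giving an effective lower resistance R2' = R2·R_L/(R2+R_L) = 14.80 kΩ.
Voltage divider with the loaded lower leg: V_out = 38.6 × 14.80/(6.28 + 14.80) = 38.6 × 0.7022 = 27.10 V.

V_out ≈ 27.1 V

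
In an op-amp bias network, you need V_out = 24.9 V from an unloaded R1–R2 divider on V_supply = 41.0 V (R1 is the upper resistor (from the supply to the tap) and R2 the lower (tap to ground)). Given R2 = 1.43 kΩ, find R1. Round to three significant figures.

V_out/V_supply = R2/(R1+R2) = 0.6073.
R1 = R2·(1/k − 1) = 1.43 × 0.6466 = 0.9246 kΩ.

R1 ≈ 0.925 kΩ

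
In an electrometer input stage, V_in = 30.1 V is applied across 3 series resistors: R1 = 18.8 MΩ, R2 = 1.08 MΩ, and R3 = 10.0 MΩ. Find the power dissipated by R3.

Series current I = V_in/ΣR = 30.1/29.88 = 1.007 µA.
V(R3) = I·R = 10.07 V; P = V·I = 10.07 × 1.007 = 10.15 µW.

P ≈ 10.1 µW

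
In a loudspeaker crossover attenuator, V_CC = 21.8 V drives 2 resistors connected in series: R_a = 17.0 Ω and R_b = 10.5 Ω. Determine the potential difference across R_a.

ΣR = 17.0 + 10.5 = 27.50 Ω.
By the voltage-divider rule, V = 21.8 × 17.00/27.50 = 13.48 V.

V ≈ 13.5 V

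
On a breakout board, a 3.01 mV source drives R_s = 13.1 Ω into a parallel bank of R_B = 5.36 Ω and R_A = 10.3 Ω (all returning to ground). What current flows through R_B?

I ≈ 0.119 mA

Combine the parallel branches: R_p = (1/5.36 + 1/10.3)⁻¹ = 3.525 Ω.
V_A by voltage divider: V_A = 3.01 × 3.525/(13.1 + 3.525) = 0.6383 mV.
I(R_B) = V_A / R_B = 0.6383/5.36 = 0.1191 mA.
(Equivalently: I_total = 0.1810 mA, then current-divider fraction G_k/ΣG = 0.6577.)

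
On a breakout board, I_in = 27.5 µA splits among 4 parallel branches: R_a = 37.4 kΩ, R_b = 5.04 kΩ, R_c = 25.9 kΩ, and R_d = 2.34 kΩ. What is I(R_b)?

I ≈ 7.90 µA

ΣG = 1/37.4 + 1/5.04 + 1/25.9 + 1/2.34 = 0.6911.
By the current-divider rule, I = I_in · G_k/ΣG = 27.5 × 0.2871 = 7.895 µA.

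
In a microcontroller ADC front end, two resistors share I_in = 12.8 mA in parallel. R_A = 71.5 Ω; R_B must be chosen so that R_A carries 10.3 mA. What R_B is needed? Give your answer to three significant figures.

R_B ≈ 295 Ω

Two-branch current divider: I_A = I_in · R_B/(R_A + R_B).
10.3/12.8 = R_B/(R_A + R_B) → R_B = R_A · (0.8047)/(1 − 0.8047) = 71.5 × 4.120 = 294.6 Ω.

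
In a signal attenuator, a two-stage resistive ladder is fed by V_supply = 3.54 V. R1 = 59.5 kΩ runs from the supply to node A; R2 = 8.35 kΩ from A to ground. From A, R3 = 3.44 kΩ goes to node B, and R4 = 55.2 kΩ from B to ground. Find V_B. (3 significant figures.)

The second stage (R3 + R4 = 58.64 kΩ) loads node A in parallel with R2.
Effective lower resistance at A: R2 ‖ 58.64 = 7.309 kΩ.
V_A = 3.54 × 7.309/(59.5 + 7.309) = 0.3873 V.
V_B = V_A × 0.9413 = 0.3646 V.

V_B ≈ 0.365 V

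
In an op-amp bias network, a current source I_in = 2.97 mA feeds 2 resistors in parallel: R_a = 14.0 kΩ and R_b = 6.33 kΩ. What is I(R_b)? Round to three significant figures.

I ≈ 2.05 mA

With just two branches, the current splits inversely with resistance.
So I = 2.97 × 14.0/20.33 = 2.045 mA.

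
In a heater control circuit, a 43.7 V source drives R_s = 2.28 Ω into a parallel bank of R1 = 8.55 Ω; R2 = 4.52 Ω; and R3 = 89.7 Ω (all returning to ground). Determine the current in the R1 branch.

Parallel bank: R_p = 1/(1/8.55 + 1/4.52 + 1/89.7) = 2.862 Ω.
V_A by voltage divider: V_A = 43.7 × 2.862/(2.28 + 2.862) = 24.32 V.
I(R1) = V_A / R1 = 24.32/8.55 = 2.845 A.
(Check via current divider: I_total = 8.498 A; share G_k/ΣG = 0.3348 → same result.)

I ≈ 2.85 A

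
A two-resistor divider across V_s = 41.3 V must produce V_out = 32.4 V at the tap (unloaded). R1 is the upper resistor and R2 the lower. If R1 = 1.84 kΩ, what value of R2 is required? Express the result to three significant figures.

R2 ≈ 6.70 kΩ

The divider ratio is R2/(R1+R2) = 32.4/41.3 = 0.7845.
So R2 = R1 · V_out/(V_s − V_out) = 1.84 × 32.4/(41.3 − 32.4) = 1.84 × 3.640 = 6.698 kΩ.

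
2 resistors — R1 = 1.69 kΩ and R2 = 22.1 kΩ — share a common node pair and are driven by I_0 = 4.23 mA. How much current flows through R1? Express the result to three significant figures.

With just two branches, the current splits inversely with resistance.
So I = 4.23 × 22.1/23.79 = 3.930 mA.

I ≈ 3.93 mA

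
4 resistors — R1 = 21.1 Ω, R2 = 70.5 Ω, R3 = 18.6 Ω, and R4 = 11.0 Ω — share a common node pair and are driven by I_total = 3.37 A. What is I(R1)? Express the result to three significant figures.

I ≈ 0.774 A

Total conductance ΣG = 1/21.1 + 1/70.5 + 1/18.6 + 1/11.0 = 0.2063 (units of 1/Ω).
By the current-divider rule, I = I_total · G_k/ΣG = 3.37 × 0.2298 = 0.7744 A.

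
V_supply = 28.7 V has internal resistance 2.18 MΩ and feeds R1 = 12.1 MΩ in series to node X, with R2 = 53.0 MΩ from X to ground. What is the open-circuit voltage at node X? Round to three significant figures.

V_th ≈ 22.6 V

R1' = 2.18 + 12.1 = 14.28 MΩ (source resistance + R1).
With X open, the divider is unloaded: V_th = 28.7 × 53.0/67.28 = 22.61 V.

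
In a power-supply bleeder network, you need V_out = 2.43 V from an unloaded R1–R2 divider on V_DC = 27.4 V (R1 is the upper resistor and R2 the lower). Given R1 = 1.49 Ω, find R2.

R2 ≈ 0.145 Ω

The divider ratio is R2/(R1+R2) = 2.43/27.4 = 0.08869.
So R2 = R1 · V_out/(V_DC − V_out) = 1.49 × 2.43/(27.4 − 2.43) = 1.49 × 0.09732 = 0.1450 Ω.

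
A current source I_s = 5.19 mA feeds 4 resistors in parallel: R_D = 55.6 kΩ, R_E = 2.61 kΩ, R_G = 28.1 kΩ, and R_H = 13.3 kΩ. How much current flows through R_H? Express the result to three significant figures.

ΣG = 1/55.6 + 1/2.61 + 1/28.1 + 1/13.3 = 0.5119.
Current divider: I(R_H) = I_s · G_k/ΣG = 5.19 × (0.07519/0.5119) = 5.19 × 0.1469 = 0.7623 mA.

I ≈ 0.762 mA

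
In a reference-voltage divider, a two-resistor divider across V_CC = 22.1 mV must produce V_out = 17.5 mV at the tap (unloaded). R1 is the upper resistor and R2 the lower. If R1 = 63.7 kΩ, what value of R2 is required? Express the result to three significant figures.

R2 ≈ 242 kΩ

V_out/V_CC = R2/(R1+R2) = 0.7919.
R2 = R1 · 0.7919/(1 − 0.7919) = 242.3 kΩ.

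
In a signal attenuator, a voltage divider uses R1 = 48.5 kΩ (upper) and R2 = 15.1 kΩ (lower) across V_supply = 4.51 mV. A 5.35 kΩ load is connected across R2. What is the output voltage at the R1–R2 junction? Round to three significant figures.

First combine the lower leg with the load: R2 ‖ R_L = 3.950 kΩ.
Voltage divider with the loaded lower leg: V_out = 4.51 × 3.950/(48.5 + 3.950) = 4.51 × 0.07532 = 0.3397 mV.

V_out ≈ 0.340 mV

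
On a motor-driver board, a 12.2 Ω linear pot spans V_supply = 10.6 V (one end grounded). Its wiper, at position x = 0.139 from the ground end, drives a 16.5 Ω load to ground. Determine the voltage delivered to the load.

The pot divides into 10.50 Ω above the wiper and 1.696 Ω below.
(x·R_p) ‖ R_L = 1.538 Ω.
V_out = 10.6 × 1.538/(10.50 + 1.538) = 1.354 V.

V_out ≈ 1.35 V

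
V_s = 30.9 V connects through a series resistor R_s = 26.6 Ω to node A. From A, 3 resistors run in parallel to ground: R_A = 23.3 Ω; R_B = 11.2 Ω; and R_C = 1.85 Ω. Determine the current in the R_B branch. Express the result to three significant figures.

Equivalent of the parallel group: R_p = 1.486 Ω.
V_A = 30.9 × 1.486/28.09 = 1.635 V.
Branch current I = V_A/R_B = 1.635/11.2 = 0.1460 A.

I ≈ 0.146 A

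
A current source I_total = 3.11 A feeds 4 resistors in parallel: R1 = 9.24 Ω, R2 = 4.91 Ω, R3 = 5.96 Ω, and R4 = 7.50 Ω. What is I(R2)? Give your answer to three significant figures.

ΣG = 1/9.24 + 1/4.91 + 1/5.96 + 1/7.50 = 0.6130.
By the current-divider rule, I = I_total · G_k/ΣG = 3.11 × 0.3322 = 1.033 A.

I ≈ 1.03 A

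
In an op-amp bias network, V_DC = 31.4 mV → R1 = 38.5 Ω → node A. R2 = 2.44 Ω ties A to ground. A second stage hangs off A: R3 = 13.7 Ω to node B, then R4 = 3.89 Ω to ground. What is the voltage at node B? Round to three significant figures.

V_B ≈ 0.366 mV

The second stage (R3 + R4 = 17.59 Ω) loads node A in parallel with R2.
R2 ‖ (R3+R4) = 2.143 Ω.
First divider: V_A = V_DC · 2.143/(38.5 + 2.143) = 1.655 mV.
V_B = V_A × 0.2211 = 0.3661 mV.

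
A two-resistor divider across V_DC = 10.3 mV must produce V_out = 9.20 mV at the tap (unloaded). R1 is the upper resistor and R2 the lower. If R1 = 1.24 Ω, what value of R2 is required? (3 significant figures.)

Required fraction k = V_out/V_DC = 0.8932.
So R2 = R1 · V_out/(V_DC − V_out) = 1.24 × 9.20/(10.3 − 9.20) = 1.24 × 8.364 = 10.37 Ω.

R2 ≈ 10.4 Ω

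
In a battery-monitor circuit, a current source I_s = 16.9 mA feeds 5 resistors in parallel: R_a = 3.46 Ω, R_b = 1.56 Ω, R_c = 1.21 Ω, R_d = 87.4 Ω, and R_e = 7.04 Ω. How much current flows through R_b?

I ≈ 5.67 mA

Total conductance ΣG = 1/3.46 + 1/1.56 + 1/1.21 + 1/87.4 + 1/7.04 = 1.910 (units of 1/Ω).
R_b takes the fraction G_k/ΣG = 0.6410/1.910 = 0.3356, so I = 16.9 × 0.3356 = 5.672 mA.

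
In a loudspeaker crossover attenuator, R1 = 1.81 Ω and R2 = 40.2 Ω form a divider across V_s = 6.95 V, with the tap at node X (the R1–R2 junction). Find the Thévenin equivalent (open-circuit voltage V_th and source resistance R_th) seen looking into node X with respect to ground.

V_th is the unloaded tap voltage: V_s · R2/(R1+R2) = 6.95 × 0.9569 = 6.651 V.
Zeroing V_s shorts the top of R1 to ground, so R_th = R1 ‖ R2 = 1.732 Ω.

V_th ≈ 6.65 V, R_th ≈ 1.73 Ω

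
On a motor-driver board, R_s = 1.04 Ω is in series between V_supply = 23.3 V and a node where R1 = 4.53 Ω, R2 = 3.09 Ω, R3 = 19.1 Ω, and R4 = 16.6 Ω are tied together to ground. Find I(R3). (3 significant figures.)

I ≈ 0.725 A

Parallel bank: R_p = 1/(1/4.53 + 1/3.09 + 1/19.1 + 1/16.6) = 1.522 Ω.
V_A by voltage divider: V_A = 23.3 × 1.522/(1.04 + 1.522) = 13.84 V.
Branch current I = V_A/R3 = 13.84/19.1 = 0.7247 A.
(Equivalently: I_total = 9.094 A, then current-divider fraction G_k/ΣG = 0.07969.)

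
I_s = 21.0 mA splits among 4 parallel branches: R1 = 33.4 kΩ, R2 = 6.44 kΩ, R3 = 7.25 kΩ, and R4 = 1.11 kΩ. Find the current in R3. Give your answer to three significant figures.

I ≈ 2.37 mA

ΣG = 1/33.4 + 1/6.44 + 1/7.25 + 1/1.11 = 1.224.
By the current-divider rule, I = I_s · G_k/ΣG = 21.0 × 0.1127 = 2.366 mA.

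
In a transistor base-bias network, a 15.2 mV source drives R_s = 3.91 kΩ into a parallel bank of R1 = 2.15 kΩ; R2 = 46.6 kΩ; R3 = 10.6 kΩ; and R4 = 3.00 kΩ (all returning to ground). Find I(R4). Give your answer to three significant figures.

I ≈ 1.11 µA

Equivalent of the parallel group: R_p = 1.094 kΩ.
V_A by voltage divider: V_A = 15.2 × 1.094/(3.91 + 1.094) = 3.323 mV.
I(R4) = V_A / R4 = 3.323/3.00 = 1.108 µA.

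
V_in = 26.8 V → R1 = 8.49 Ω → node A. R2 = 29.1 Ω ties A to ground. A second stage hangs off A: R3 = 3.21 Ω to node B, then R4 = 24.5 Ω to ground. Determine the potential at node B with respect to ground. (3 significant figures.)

The second stage (R3 + R4 = 27.71 Ω) loads node A in parallel with R2.
R2 ‖ (R3+R4) = 14.19 Ω.
First divider: V_A = V_in · 14.19/(8.49 + 14.19) = 16.77 V.
Stage 2 is unloaded, so V_B = V_A · R4/(R3+R4) = 16.77 × 24.5/27.71 = 14.83 V.

V_B ≈ 14.8 V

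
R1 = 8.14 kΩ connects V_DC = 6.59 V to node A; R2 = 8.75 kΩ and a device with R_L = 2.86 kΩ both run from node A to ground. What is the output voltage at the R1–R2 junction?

V_out ≈ 1.38 V

First combine the lower leg with the load: R2 ‖ R_L = 2.155 kΩ.
Now apply the divider: V_out = 6.59 × 0.2094 = 1.380 V.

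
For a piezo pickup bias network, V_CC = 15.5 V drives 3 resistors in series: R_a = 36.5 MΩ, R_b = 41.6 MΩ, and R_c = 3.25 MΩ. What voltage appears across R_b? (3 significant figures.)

Series total: ΣR = 36.5 + 41.6 + 3.25 = 81.35 MΩ.
Voltage divider: V = V_CC · (41.60 / 81.35) = 15.5 × 0.5114 = 7.926 V.

V ≈ 7.93 V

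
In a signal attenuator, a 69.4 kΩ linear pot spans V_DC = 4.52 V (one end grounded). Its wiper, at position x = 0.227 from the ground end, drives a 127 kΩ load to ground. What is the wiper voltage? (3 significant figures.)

The pot divides into 53.65 kΩ above the wiper and 15.75 kΩ below.
R_L loads the lower segment: effective lower R = 14.02 kΩ.
Then V_out = V_DC · 14.02/(53.65 + 14.02) = 0.9363 V.

V_out ≈ 0.936 V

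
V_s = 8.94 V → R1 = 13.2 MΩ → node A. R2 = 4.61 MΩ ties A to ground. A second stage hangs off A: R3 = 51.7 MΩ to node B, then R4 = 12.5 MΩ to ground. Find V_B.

Node A sees R2 in parallel with the series input of stage 2, R3 + R4 = 64.20 MΩ.
R2 ‖ (R3+R4) = 4.301 MΩ.
First divider: V_A = V_s · 4.301/(13.2 + 4.301) = 2.197 V.
V_B = V_A × 0.1947 = 0.4278 V.

V_B ≈ 0.428 V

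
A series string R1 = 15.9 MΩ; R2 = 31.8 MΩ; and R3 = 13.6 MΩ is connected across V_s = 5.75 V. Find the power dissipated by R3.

Series current I = V_s/ΣR = 5.75/61.30 = 0.09380 µA.
P(R3) = I²·R3 = (0.09380)² × 13.6 = 0.1197 µW.

P ≈ 0.120 µW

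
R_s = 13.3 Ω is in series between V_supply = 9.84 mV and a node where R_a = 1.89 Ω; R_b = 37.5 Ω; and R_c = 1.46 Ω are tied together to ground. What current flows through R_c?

I ≈ 0.385 mA

Equivalent of the parallel group: R_p = 0.8060 Ω.
V_A by voltage divider: V_A = 9.84 × 0.8060/(13.3 + 0.8060) = 0.5622 mV.
Branch current I = V_A/R_c = 0.5622/1.46 = 0.3851 mA.
(Check via current divider: I_total = 0.6976 mA; share G_k/ΣG = 0.5521 → same result.)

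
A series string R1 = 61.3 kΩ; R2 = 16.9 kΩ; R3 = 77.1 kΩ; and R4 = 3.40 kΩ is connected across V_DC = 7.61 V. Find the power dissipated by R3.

ΣR = 158.7 kΩ → I = 7.61/158.7 = 0.04795 mA.
P = I²R = 0.002299 × 77.1 = 0.1773 mW.

P ≈ 0.177 mW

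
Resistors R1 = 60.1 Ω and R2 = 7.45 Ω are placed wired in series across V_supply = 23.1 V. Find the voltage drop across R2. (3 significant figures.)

Total series resistance ΣR = 60.1 + 7.45 = 67.55 Ω.
Voltage divider: V = V_supply · (7.450 / 67.55) = 23.1 × 0.1103 = 2.548 V.

V ≈ 2.55 V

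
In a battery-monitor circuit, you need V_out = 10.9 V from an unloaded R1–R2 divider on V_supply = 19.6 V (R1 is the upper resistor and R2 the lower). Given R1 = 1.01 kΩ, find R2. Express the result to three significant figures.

R2 ≈ 1.27 kΩ

The divider ratio is R2/(R1+R2) = 10.9/19.6 = 0.5561.
So R2 = R1 · V_out/(V_supply − V_out) = 1.01 × 10.9/(19.6 − 10.9) = 1.01 × 1.253 = 1.265 kΩ.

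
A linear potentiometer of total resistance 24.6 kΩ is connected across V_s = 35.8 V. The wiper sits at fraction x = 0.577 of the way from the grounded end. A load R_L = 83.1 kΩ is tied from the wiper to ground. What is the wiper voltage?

V_out ≈ 19.3 V

Split the track: R_lower = x·R_p = 14.19 kΩ, R_upper = (1−x)·R_p = 10.41 kΩ.
Lower segment in parallel with the load: 14.19 ‖ 83.1 = 12.12 kΩ.
Then V_out = V_s · 12.12/(10.41 + 12.12) = 19.26 V.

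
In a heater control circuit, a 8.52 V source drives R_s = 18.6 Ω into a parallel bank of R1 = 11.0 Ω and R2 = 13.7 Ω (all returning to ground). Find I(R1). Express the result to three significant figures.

Equivalent of the parallel group: R_p = 6.101 Ω.
V_A by voltage divider: V_A = 8.52 × 6.101/(18.6 + 6.101) = 2.104 V.
Branch current I = V_A/R1 = 2.104/11.0 = 0.1913 A.

I ≈ 0.191 A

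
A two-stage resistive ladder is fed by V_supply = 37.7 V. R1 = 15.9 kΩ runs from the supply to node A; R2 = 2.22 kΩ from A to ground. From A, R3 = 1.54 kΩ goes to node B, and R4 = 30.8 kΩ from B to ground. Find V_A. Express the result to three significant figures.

V_A ≈ 4.36 V

Node A sees R2 in parallel with the series input of stage 2, R3 + R4 = 32.34 kΩ.
R2 ‖ (R3+R4) = 2.077 kΩ.
First divider: V_A = V_supply · 2.077/(15.9 + 2.077) = 4.356 V.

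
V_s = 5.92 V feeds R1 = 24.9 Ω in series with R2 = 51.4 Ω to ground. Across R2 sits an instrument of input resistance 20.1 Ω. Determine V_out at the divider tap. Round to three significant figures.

The load sits in parallel with R2, giving an effective lower resistance R2' = R2·R_L/(R2+R_L) = 14.45 Ω.
Now apply the divider: V_out = 5.92 × 0.3672 = 2.174 V.

V_out ≈ 2.17 V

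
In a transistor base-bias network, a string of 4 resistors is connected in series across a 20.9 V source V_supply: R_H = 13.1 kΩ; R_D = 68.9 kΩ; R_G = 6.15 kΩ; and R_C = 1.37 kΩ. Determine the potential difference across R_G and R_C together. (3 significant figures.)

V ≈ 1.76 V

Total series resistance ΣR = 13.1 + 68.9 + 6.15 + 1.37 = 89.52 kΩ.
R_{R_G..R_C} = 6.15 + 1.37 = 7.520 kΩ.
Voltage divider: V = V_supply · (7.520 / 89.52) = 20.9 × 0.08400 = 1.756 V.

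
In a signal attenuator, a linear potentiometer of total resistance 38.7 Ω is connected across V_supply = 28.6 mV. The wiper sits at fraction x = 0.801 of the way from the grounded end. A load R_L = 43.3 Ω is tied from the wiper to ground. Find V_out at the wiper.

V_out ≈ 20.1 mV

Lower segment x·R_p = 31.00 Ω; upper segment (1−x)·R_p = 7.701 Ω.
Lower segment in parallel with the load: 31.00 ‖ 43.3 = 18.07 Ω.
Loaded-divider output: V_out = 28.6 × 0.7011 = 20.05 mV.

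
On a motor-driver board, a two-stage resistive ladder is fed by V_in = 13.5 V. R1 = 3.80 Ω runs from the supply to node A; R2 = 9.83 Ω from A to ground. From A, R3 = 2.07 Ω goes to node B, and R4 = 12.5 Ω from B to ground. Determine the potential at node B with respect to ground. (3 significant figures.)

V_B ≈ 7.03 V

Looking into the second stage from A: R3 + R4 = 14.57 Ω appears in parallel with R2.
R2 ‖ (R3+R4) = 5.870 Ω.
V_A = 13.5 × 5.870/(3.80 + 5.870) = 8.195 V.
V_B = V_A × 0.8579 = 7.031 V.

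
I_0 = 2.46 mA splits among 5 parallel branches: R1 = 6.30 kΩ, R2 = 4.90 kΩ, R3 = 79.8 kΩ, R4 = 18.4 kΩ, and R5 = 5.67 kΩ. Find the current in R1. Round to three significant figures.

I ≈ 0.644 mA

Conductances: ΣG = 1/6.30 + 1/4.90 + 1/79.8 + 1/18.4 + 1/5.67 = 0.6061 (1/kΩ).
Current divider: I(R1) = I_0 · G_k/ΣG = 2.46 × (0.1587/0.6061) = 2.46 × 0.2619 = 0.6443 mA.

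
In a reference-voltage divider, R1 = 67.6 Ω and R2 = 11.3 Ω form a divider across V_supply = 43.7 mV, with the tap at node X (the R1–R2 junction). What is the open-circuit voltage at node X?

Open-circuit (no load on X): V_th = V_supply · R2/(R1 + R2) = 43.7 × 11.3/(67.60 + 11.3) = 6.259 mV.

V_th ≈ 6.26 mV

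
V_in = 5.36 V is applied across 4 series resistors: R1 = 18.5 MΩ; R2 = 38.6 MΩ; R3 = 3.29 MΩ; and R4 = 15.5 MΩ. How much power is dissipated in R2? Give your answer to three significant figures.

Series current I = V_in/ΣR = 5.36/75.89 = 0.07063 µA.
P(R2) = I²·R2 = (0.07063)² × 38.6 = 0.1926 µW.

P ≈ 0.193 µW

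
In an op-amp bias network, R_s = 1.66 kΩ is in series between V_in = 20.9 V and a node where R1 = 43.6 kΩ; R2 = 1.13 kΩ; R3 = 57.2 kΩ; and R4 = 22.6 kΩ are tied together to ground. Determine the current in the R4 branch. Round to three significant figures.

Equivalent of the parallel group: R_p = 1.031 kΩ.
Node voltage V_A = V_in · R_p/(R_s + R_p) = 20.9 × 0.3832 = 8.009 V.
Branch current I = V_A/R4 = 8.009/22.6 = 0.3544 mA.

I ≈ 0.354 mA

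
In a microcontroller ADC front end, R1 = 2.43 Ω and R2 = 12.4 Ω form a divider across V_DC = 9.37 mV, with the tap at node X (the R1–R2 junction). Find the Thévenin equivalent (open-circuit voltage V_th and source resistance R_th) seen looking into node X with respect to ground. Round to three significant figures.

Open-circuit (no load on X): V_th = V_DC · R2/(R1 + R2) = 9.37 × 12.4/(2.430 + 12.4) = 7.835 mV.
Zeroing V_DC shorts the top of R1 to ground, so R_th = R1 ‖ R2 = 2.032 Ω.

V_th ≈ 7.83 mV, R_th ≈ 2.03 Ω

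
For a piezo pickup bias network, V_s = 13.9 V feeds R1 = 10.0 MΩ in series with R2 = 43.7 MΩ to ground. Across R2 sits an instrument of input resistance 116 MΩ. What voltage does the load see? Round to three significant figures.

First combine the lower leg with the load: R2 ‖ R_L = 31.74 MΩ.
Now apply the divider: V_out = 13.9 × 0.7604 = 10.57 V.
(Unloaded it would be 11.3 V; the load pulls it down.)

V_out ≈ 10.6 V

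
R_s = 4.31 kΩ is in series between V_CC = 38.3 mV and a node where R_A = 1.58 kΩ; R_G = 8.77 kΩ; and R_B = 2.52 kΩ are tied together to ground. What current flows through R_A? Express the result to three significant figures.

I ≈ 4.09 µA

Combine the parallel branches: R_p = (1/1.58 + 1/8.77 + 1/2.52)⁻¹ = 0.8743 kΩ.
Node voltage V_A = V_CC · R_p/(R_s + R_p) = 38.3 × 0.1686 = 6.459 mV.
I(R_A) = V_A / R_A = 6.459/1.58 = 4.088 µA.
(Check via current divider: I_total = 7.388 µA; share G_k/ΣG = 0.5534 → same result.)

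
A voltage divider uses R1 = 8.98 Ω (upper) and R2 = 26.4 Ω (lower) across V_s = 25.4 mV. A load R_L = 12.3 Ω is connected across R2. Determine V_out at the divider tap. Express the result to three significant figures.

V_out ≈ 12.3 mV

First combine the lower leg with the load: R2 ‖ R_L = 8.391 Ω.
Voltage divider with the loaded lower leg: V_out = 25.4 × 8.391/(8.98 + 8.391) = 25.4 × 0.4830 = 12.27 mV.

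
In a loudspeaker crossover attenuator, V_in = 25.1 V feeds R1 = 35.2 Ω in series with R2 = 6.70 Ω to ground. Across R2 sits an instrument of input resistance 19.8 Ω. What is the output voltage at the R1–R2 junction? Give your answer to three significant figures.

R2 ‖ R_L = (6.70 × 19.8)/(6.70 + 19.8) = 5.006 Ω.
Then V_out = V_in · R2'/(R1 + R2') = 25.1 × 5.006/40.21 = 3.125 V.
(Unloaded it would be 4.01 V; the load pulls it down.)

V_out ≈ 3.13 V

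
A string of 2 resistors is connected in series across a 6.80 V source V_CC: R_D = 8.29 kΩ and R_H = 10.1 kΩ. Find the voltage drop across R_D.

ΣR = 8.29 + 10.1 = 18.39 kΩ.
Voltage divider: V = V_CC · (8.290 / 18.39) = 6.80 × 0.4508 = 3.065 V.

V ≈ 3.07 V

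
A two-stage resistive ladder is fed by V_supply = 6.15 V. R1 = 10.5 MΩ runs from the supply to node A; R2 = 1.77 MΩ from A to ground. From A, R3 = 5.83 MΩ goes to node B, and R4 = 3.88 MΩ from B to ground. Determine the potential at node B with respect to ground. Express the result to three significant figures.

V_B ≈ 0.307 V

Node A sees R2 in parallel with the series input of stage 2, R3 + R4 = 9.710 MΩ.
R2 ‖ (R3+R4) = 1.497 MΩ.
So V_A = 6.15 × 0.1248 = 0.7674 V.
Stage 2 is unloaded, so V_B = V_A · R4/(R3+R4) = 0.7674 × 3.88/9.710 = 0.3067 V.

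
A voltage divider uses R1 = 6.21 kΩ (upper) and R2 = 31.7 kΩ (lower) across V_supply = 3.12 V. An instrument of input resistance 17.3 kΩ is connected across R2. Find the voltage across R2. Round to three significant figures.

The load sits in parallel with R2, giving an effective lower resistance R2' = R2·R_L/(R2+R_L) = 11.19 kΩ.
Voltage divider with the loaded lower leg: V_out = 3.12 × 11.19/(6.21 + 11.19) = 3.12 × 0.6431 = 2.007 V.
(Unloaded it would be 2.61 V; the load pulls it down.)

V_out ≈ 2.01 V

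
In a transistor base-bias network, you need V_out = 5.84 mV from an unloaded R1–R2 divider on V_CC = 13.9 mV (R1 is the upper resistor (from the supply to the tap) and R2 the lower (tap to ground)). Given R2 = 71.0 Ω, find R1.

R1 ≈ 98.0 Ω

Required fraction k = V_out/V_CC = 0.4201.
R1 = R2·(1/k − 1) = 71.0 × 1.380 = 97.99 Ω.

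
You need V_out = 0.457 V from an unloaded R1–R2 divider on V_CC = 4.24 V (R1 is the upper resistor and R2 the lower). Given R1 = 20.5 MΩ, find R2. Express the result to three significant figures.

The divider ratio is R2/(R1+R2) = 0.457/4.24 = 0.1078.
So R2 = R1 · V_out/(V_CC − V_out) = 20.5 × 0.457/(4.24 − 0.457) = 20.5 × 0.1208 = 2.476 MΩ.

R2 ≈ 2.48 MΩ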